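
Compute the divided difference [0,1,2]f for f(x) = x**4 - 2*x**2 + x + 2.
5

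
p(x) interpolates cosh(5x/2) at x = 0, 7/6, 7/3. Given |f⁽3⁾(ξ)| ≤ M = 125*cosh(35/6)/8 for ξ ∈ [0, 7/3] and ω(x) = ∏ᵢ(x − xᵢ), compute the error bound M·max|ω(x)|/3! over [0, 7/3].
42875*sqrt(3)*cosh(35/6)/46656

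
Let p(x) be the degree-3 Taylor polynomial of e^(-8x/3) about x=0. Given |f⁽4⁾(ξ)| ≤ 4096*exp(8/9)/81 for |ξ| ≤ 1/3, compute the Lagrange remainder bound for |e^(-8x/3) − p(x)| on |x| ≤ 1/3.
512*exp(8/9)/19683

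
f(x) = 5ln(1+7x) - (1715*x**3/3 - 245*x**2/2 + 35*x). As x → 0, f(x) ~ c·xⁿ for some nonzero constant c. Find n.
4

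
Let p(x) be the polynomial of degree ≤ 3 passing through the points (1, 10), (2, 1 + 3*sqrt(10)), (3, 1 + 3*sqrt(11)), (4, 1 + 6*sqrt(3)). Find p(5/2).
-3*sqrt(3)/8 + 7/16 + 27*sqrt(10)/16 + 27*sqrt(11)/16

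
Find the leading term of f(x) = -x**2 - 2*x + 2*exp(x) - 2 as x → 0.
x**3/3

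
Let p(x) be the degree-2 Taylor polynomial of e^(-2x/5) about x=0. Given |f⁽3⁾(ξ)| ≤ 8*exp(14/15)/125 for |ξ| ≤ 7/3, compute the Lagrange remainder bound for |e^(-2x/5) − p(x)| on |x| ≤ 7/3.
1372*exp(14/15)/10125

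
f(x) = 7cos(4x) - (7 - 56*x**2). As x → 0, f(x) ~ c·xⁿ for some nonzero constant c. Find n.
4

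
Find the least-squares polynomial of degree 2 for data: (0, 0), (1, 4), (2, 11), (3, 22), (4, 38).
1/5 + (7/5)x + (2)x²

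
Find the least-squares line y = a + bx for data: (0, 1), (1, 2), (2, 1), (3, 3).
a = 1, b = 1/2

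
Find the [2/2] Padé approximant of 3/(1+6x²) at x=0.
3/(6*x**2 + 1)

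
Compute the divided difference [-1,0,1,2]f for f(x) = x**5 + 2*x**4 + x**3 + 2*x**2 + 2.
10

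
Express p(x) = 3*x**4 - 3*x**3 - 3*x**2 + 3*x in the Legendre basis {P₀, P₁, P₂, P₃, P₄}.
(-2/5)P₀ + (6/5)P₁ + (-2/7)P₂ + (-6/5)P₃ + (24/35)P₄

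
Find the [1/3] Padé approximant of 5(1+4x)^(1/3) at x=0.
(50*x/3 + 5)/(64*x**3/81 - 8*x**2/9 + 2*x + 1)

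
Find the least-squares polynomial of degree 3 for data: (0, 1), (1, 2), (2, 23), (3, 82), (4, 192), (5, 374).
17/18 + (-2573/756)x + (221/126)x² + (299/108)x³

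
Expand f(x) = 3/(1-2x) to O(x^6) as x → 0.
3 + 6*x + 12*x**2 + 24*x**3 + 48*x**4 + 96*x**5 + O(x**6)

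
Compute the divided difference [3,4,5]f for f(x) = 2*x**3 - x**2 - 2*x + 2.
23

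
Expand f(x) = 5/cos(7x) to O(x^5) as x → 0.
5 + 245*x**2/2 + 60025*x**4/24 + O(x**5)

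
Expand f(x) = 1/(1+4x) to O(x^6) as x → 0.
1 - 4*x + 16*x**2 - 64*x**3 + 256*x**4 - 1024*x**5 + O(x**6)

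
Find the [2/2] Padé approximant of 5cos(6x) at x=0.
(5 - 75*x**2)/(3*x**2 + 1)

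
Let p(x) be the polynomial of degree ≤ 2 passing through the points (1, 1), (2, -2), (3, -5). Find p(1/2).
5/2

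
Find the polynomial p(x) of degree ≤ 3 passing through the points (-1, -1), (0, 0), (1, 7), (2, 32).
2*x**3 + 3*x**2 + 2*x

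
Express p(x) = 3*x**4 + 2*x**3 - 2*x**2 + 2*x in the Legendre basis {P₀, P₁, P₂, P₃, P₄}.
(-1/15)P₀ + (16/5)P₁ + (8/21)P₂ + (4/5)P₃ + (24/35)P₄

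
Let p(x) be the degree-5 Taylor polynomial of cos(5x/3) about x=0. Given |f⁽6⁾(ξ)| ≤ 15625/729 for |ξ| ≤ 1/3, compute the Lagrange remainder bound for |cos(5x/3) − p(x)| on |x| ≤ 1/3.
3125/76527504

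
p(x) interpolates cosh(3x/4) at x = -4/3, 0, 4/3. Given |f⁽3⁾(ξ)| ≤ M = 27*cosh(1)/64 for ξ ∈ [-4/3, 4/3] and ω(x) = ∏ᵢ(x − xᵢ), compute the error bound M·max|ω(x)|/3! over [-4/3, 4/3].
sqrt(3)*cosh(1)/27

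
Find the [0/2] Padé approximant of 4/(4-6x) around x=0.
1/(1 - 3*x/2)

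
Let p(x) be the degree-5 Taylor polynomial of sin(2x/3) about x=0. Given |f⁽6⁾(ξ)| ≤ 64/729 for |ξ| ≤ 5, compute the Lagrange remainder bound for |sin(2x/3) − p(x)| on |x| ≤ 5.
12500/6561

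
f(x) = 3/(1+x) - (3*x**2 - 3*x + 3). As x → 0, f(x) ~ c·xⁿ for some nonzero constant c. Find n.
3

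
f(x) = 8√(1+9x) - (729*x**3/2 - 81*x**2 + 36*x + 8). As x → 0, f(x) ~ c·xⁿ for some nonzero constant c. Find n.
4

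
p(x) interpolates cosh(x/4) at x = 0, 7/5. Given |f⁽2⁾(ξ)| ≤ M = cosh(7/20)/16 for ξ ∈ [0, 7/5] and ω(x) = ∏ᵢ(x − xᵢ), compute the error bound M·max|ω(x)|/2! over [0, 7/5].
49*cosh(7/20)/3200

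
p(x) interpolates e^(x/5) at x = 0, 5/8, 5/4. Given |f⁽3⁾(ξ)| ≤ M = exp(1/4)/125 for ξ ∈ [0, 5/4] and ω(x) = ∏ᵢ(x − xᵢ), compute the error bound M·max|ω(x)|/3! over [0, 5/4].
sqrt(3)*exp(1/4)/13824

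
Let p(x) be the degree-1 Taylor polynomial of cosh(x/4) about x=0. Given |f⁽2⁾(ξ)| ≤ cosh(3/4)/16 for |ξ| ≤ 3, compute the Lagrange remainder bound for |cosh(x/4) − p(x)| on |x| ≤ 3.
9*cosh(3/4)/32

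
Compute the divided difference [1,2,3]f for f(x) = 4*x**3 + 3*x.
24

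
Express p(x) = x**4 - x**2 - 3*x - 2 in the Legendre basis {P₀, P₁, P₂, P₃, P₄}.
(-32/15)P₀ + (-3)P₁ + (-2/21)P₂ + (8/35)P₄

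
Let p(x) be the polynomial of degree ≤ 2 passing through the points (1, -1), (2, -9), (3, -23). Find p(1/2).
3/4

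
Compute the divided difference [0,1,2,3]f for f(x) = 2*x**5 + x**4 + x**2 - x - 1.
56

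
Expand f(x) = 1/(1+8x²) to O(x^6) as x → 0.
1 - 8*x**2 + 64*x**4 + O(x**6)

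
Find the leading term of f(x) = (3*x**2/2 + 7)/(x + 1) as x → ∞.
3*x/2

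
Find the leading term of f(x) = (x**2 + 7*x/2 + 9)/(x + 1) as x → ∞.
x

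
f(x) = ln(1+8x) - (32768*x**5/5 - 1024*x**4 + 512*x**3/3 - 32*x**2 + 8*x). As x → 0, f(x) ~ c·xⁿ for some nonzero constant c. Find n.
6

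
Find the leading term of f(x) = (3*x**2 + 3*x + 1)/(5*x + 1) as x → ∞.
3*x/5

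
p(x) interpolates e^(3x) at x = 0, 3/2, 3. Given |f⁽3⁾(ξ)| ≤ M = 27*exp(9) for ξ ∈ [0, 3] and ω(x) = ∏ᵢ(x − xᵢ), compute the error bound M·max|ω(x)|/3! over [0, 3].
27*sqrt(3)*exp(9)/8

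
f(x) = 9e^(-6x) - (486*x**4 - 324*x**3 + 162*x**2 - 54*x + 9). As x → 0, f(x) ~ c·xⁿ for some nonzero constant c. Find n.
5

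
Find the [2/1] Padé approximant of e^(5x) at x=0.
(25*x**2/6 + 10*x/3 + 1)/(1 - 5*x/3)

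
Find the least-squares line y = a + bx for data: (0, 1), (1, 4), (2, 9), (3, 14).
a = 2/5, b = 22/5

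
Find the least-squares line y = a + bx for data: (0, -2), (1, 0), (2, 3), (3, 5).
a = -21/10, b = 12/5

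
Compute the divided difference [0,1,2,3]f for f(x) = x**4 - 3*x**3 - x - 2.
3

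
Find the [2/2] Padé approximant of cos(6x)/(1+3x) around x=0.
(-12*x**2 - x + 1)/(3*x**2 + 2*x + 1)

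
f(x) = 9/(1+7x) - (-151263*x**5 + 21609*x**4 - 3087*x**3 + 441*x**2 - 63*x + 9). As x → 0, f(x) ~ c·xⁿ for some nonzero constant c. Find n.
6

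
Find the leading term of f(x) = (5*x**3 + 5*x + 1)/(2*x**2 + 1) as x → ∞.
5*x/2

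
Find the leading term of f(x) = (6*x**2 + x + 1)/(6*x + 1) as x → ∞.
x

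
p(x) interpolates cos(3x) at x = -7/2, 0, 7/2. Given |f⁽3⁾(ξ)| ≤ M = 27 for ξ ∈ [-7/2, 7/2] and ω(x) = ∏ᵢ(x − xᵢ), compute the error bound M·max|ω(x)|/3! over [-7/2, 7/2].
343*sqrt(3)/8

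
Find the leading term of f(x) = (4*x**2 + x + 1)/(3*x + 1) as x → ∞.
4*x/3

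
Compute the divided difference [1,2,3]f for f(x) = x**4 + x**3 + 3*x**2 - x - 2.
34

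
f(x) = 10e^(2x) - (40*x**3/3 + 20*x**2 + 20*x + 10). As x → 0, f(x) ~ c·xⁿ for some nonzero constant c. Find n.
4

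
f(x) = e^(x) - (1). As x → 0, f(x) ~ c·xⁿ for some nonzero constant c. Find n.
1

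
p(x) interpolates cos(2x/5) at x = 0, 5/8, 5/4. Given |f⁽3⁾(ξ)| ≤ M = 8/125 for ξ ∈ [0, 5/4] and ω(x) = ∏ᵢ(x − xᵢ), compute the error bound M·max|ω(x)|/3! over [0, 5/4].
sqrt(3)/1728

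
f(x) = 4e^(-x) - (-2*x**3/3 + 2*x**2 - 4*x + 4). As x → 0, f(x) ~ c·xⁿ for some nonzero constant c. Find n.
4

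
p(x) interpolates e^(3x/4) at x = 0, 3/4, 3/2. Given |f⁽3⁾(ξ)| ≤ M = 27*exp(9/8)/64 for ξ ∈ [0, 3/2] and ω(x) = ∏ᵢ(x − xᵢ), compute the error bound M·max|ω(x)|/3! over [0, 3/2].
27*sqrt(3)*exp(9/8)/4096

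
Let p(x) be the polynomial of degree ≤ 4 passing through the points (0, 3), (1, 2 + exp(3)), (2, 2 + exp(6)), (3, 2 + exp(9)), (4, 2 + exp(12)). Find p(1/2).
-5*exp(12)/128 - 35*exp(6)/64 + 291/128 + 35*exp(3)/32 + 7*exp(9)/32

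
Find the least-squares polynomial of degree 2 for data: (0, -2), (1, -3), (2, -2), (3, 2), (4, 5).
-78/35 + (-87/70)x + (11/14)x²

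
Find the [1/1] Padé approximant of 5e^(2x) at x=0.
(5*x + 5)/(1 - x)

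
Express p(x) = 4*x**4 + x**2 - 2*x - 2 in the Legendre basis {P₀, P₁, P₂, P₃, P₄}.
(-13/15)P₀ + (-2)P₁ + (62/21)P₂ + (32/35)P₄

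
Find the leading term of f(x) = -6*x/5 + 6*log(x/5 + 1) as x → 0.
-3*x**2/25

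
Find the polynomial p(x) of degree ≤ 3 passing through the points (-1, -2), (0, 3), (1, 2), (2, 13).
3*x**3 - 3*x**2 - x + 3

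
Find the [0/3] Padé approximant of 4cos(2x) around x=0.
4/(2*x**2 + 1)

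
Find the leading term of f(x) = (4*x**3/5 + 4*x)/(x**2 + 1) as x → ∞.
4*x/5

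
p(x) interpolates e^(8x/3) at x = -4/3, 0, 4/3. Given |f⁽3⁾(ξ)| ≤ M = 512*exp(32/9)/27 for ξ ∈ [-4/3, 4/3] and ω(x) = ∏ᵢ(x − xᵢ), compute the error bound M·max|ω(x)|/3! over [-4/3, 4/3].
32768*sqrt(3)*exp(32/9)/19683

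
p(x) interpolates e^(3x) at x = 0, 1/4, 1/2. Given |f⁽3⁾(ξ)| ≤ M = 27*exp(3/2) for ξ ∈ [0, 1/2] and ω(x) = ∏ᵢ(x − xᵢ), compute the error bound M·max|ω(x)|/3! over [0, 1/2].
sqrt(3)*exp(3/2)/64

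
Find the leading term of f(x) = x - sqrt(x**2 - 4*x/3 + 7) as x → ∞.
2/3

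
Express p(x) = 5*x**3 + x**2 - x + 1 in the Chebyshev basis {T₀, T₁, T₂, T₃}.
(3/2)T₀ + (11/4)T₁ + (1/2)T₂ + (5/4)T₃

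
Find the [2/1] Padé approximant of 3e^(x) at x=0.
(x**2/2 + 2*x + 3)/(1 - x/3)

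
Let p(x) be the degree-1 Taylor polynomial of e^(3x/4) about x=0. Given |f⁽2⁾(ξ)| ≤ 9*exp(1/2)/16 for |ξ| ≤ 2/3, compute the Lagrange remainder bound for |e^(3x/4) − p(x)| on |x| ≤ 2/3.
exp(1/2)/8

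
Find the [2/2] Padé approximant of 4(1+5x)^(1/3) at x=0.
(700*x**2/27 + 70*x/3 + 4)/(125*x**2/54 + 25*x/6 + 1)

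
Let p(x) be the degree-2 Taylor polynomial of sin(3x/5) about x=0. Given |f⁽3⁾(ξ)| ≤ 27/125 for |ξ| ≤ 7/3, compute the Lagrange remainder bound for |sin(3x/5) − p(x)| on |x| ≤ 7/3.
343/750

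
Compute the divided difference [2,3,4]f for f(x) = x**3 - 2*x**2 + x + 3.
7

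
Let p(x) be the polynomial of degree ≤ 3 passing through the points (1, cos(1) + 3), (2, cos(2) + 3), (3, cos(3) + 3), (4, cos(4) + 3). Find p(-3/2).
385*cos(3)/16 + 3 - 105*cos(4)/16 + 231*cos(1)/16 - 495*cos(2)/16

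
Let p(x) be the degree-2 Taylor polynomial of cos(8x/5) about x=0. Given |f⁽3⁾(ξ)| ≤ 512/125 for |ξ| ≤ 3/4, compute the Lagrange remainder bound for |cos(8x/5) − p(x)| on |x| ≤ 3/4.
36/125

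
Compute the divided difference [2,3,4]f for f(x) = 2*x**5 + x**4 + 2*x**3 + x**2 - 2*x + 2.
644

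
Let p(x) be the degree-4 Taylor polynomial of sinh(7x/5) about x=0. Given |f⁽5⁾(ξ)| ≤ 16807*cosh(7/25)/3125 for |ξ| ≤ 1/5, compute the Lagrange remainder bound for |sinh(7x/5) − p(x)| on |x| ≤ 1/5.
16807*cosh(7/25)/1171875000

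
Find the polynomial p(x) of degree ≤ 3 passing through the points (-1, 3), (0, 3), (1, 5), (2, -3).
-2*x**3 + x**2 + 3*x + 3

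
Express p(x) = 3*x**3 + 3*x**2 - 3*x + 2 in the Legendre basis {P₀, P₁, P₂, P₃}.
(3)P₀ + (-6/5)P₁ + (2)P₂ + (6/5)P₃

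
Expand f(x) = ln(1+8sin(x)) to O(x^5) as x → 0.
8*x - 32*x**2 + 508*x**3/3 - 3040*x**4/3 + O(x**5)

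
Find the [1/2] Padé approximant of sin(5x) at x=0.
5*x/(25*x**2/6 + 1)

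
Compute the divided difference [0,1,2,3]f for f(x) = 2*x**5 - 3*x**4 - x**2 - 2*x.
32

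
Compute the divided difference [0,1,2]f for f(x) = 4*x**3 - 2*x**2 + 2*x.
10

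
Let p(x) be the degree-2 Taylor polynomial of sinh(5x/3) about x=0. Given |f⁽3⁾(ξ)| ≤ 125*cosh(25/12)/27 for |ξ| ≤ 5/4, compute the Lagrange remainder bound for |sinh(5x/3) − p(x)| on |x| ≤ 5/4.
15625*cosh(25/12)/10368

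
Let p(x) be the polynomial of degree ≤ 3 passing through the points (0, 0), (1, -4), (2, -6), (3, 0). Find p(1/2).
-15/8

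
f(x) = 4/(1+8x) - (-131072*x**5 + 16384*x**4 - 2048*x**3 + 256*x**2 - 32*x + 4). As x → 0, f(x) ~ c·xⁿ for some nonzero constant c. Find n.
6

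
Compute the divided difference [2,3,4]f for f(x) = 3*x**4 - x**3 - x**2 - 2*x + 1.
155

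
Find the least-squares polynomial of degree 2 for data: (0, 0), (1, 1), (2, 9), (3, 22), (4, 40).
-8/35 + (-73/70)x + (39/14)x²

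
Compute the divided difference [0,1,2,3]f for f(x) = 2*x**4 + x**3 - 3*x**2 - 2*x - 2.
13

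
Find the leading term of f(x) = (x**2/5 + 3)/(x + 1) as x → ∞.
x/5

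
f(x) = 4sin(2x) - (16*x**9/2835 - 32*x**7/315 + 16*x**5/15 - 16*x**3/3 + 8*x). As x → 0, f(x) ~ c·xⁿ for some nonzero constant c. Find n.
11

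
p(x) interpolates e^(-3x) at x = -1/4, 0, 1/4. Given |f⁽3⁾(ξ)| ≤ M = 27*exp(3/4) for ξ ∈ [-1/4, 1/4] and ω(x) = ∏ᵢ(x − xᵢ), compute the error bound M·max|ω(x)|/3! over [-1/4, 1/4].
sqrt(3)*exp(3/4)/64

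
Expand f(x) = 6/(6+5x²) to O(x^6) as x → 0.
1 - 5*x**2/6 + 25*x**4/36 + O(x**6)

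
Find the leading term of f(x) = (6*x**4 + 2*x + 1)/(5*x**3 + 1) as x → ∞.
6*x/5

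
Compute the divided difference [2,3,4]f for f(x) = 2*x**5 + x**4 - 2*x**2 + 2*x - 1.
623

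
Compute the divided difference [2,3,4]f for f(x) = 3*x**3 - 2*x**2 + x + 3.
25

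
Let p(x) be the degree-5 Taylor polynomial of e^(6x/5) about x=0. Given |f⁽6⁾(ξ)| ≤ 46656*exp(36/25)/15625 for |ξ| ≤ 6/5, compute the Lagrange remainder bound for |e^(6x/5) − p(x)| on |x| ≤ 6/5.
15116544*exp(36/25)/1220703125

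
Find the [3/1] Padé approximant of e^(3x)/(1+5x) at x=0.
(5679*x**3/1088 + 1197*x**2/272 + 1659*x/544 + 1)/(2747*x/544 + 1)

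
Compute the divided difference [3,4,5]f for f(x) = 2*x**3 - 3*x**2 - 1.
21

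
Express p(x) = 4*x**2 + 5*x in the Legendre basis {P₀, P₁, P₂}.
(4/3)P₀ + (5)P₁ + (8/3)P₂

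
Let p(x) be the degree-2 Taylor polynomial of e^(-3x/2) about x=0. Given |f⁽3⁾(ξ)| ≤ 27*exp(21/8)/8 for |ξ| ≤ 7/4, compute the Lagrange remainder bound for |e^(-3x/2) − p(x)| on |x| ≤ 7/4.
3087*exp(21/8)/1024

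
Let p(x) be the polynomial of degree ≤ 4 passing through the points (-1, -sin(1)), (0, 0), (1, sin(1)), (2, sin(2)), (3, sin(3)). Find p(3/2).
-5*sin(3)/128 + 15*sin(2)/32 + 87*sin(1)/128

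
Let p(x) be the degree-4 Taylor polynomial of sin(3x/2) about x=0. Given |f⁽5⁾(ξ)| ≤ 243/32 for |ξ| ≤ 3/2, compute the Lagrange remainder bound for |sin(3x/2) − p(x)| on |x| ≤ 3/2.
19683/40960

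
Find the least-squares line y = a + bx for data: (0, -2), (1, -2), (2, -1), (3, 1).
a = -5/2, b = 1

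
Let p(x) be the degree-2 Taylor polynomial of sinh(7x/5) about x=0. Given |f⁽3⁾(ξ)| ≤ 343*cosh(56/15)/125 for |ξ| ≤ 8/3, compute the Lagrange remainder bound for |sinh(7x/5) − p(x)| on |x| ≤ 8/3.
87808*cosh(56/15)/10125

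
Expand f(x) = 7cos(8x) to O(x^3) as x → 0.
7 - 224*x**2 + O(x**3)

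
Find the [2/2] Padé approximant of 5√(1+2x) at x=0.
(25*x**2/4 + 25*x/2 + 5)/(x**2/4 + 3*x/2 + 1)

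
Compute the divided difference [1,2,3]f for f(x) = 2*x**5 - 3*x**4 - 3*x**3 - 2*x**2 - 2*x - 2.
85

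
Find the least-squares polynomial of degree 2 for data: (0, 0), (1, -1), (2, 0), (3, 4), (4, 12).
1/5 + (-31/10)x + (3/2)x²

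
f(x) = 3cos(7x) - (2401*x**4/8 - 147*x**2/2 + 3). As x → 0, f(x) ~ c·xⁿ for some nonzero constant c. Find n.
6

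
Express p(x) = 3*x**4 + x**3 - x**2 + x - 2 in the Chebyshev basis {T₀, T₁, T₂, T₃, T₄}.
(-11/8)T₀ + (7/4)T₁ + T₂ + (1/4)T₃ + (3/8)T₄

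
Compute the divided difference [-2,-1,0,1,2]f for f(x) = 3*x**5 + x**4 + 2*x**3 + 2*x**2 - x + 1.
1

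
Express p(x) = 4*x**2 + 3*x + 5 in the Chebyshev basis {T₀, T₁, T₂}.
(7)T₀ + (3)T₁ + (2)T₂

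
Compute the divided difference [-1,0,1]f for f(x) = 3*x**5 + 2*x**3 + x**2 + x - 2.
1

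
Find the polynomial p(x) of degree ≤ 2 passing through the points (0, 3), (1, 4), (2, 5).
x + 3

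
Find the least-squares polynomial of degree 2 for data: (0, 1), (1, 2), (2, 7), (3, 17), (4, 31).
36/35 + (-19/14)x + (31/14)x²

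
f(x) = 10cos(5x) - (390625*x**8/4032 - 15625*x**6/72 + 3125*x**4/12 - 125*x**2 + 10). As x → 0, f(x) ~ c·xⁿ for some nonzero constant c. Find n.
10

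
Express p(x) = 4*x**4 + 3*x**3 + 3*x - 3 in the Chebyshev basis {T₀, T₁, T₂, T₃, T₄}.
(-3/2)T₀ + (21/4)T₁ + (2)T₂ + (3/4)T₃ + (1/2)T₄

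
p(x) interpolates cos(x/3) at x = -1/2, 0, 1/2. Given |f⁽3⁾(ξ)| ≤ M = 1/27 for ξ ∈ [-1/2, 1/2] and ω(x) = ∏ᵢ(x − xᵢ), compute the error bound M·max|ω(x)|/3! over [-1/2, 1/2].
sqrt(3)/5832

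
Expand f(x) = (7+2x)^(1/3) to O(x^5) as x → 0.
7**(1/3) + 2*7**(1/3)*x/21 - 4*7**(1/3)*x**2/441 + 40*7**(1/3)*x**3/27783 - 160*7**(1/3)*x**4/583443 + O(x**5)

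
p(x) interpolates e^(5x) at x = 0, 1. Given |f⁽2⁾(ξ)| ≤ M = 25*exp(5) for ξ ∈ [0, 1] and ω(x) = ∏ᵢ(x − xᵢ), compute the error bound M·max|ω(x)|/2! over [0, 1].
25*exp(5)/8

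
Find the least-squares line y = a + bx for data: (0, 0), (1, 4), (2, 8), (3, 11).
a = 1/5, b = 37/10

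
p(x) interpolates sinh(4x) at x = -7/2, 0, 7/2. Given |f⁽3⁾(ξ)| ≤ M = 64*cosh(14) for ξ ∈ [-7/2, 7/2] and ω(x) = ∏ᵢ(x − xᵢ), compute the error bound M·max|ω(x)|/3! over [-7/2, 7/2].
2744*sqrt(3)*cosh(14)/27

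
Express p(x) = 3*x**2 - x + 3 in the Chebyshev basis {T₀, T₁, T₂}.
(9/2)T₀ - T₁ + (3/2)T₂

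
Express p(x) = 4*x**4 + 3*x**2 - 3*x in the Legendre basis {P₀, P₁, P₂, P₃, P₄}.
(9/5)P₀ + (-3)P₁ + (30/7)P₂ + (32/35)P₄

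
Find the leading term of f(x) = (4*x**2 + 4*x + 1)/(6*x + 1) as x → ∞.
2*x/3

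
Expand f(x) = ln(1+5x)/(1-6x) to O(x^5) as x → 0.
5*x + 35*x**2/2 + 440*x**3/3 + 2895*x**4/4 + O(x**5)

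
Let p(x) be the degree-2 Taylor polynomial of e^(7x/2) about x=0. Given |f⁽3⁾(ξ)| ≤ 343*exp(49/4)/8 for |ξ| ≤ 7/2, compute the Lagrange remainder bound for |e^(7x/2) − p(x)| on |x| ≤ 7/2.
117649*exp(49/4)/384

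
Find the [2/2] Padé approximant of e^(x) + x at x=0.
(5*x**2/12 + 2*x + 1)/(1 - x**2/12)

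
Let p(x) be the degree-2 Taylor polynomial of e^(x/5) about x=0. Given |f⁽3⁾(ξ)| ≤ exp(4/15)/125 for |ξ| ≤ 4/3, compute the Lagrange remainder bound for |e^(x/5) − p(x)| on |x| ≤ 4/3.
32*exp(4/15)/10125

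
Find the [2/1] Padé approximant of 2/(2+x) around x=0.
1/(x/2 + 1)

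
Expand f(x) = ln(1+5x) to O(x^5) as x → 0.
5*x - 25*x**2/2 + 125*x**3/3 - 625*x**4/4 + O(x**5)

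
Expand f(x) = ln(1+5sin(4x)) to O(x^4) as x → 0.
20*x - 200*x**2 + 7840*x**3/3 + O(x**4)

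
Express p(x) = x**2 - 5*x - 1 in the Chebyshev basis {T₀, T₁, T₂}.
(-1/2)T₀ + (-5)T₁ + (1/2)T₂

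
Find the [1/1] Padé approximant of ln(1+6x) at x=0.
6*x/(3*x + 1)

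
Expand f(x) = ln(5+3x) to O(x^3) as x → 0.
log(5) + 3*x/5 - 9*x**2/50 + O(x**3)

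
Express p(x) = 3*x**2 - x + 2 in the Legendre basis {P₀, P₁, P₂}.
(3)P₀ - P₁ + (2)P₂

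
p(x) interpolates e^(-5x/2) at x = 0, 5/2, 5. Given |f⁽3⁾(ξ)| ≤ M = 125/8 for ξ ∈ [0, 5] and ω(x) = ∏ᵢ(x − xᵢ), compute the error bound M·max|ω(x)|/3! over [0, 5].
15625*sqrt(3)/1728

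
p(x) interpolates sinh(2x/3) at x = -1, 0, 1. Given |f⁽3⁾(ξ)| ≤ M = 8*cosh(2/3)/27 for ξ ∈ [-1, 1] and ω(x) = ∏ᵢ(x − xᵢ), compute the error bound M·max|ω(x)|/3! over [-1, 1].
8*sqrt(3)*cosh(2/3)/729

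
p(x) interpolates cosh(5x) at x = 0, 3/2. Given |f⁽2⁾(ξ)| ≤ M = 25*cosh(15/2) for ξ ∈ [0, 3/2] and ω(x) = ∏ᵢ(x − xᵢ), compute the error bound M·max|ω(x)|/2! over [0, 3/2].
225*cosh(15/2)/32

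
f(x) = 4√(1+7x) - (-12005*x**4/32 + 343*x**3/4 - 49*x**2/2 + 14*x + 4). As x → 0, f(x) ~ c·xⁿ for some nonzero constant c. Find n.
5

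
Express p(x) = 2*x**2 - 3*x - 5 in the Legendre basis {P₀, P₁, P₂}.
(-13/3)P₀ + (-3)P₁ + (4/3)P₂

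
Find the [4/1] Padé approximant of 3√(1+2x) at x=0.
(9*x**4/40 - 3*x**3/5 + 27*x**2/10 + 36*x/5 + 3)/(7*x/5 + 1)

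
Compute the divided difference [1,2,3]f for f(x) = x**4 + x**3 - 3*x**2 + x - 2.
28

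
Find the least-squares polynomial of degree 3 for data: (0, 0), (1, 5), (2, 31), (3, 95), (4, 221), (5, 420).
17/126 + (103/756)x + (355/252)x² + (83/27)x³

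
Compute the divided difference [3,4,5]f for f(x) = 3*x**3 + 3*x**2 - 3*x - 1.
39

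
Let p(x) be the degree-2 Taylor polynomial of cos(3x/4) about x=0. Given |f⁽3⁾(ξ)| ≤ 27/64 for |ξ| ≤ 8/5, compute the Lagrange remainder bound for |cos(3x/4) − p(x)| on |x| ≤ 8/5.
36/125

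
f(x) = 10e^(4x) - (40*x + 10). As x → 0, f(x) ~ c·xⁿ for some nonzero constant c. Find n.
2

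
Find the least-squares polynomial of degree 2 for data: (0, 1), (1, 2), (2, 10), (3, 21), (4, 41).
37/35 + (-127/70)x + (41/14)x²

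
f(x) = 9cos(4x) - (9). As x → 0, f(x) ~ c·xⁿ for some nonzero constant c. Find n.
2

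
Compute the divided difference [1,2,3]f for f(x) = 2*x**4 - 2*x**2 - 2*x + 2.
48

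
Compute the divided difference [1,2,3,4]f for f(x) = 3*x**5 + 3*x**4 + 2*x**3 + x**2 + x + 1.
227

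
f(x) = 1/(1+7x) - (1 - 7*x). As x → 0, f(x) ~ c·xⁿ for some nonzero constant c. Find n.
2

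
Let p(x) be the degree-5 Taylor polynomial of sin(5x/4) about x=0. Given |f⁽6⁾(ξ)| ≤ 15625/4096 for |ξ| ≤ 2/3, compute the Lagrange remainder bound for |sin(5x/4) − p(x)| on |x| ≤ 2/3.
3125/6718464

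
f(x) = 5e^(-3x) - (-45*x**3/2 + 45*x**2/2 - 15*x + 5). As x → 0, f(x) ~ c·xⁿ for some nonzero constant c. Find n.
4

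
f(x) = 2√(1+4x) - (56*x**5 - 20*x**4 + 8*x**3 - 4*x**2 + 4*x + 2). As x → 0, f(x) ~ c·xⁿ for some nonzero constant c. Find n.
6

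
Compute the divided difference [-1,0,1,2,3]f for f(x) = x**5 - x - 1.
5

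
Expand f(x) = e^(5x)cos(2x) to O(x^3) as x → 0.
1 + 5*x + 21*x**2/2 + O(x**3)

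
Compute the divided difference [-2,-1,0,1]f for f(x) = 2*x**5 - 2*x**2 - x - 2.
10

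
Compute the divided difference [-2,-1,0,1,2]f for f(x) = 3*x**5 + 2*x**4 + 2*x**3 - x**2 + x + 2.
2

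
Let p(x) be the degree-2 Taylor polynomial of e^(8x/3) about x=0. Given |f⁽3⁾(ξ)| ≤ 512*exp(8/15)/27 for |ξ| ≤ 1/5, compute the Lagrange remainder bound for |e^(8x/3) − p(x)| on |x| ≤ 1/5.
256*exp(8/15)/10125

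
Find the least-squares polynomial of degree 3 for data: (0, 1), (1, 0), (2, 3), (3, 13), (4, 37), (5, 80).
19/21 + (-2/9)x + (-26/21)x² + (8/9)x³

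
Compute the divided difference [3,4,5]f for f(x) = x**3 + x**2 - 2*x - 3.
13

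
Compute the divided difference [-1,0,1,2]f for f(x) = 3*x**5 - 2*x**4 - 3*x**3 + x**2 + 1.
8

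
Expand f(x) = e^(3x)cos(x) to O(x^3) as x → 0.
1 + 3*x + 4*x**2 + O(x**3)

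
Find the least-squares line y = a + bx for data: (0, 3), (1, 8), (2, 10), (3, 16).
a = 31/10, b = 41/10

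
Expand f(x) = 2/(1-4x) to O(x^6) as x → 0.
2 + 8*x + 32*x**2 + 128*x**3 + 512*x**4 + 2048*x**5 + O(x**6)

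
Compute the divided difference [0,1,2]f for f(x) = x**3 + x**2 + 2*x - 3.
4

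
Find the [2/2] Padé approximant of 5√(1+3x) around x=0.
(225*x**2/16 + 75*x/4 + 5)/(9*x**2/16 + 9*x/4 + 1)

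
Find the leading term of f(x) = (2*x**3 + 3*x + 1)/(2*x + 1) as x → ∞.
x**2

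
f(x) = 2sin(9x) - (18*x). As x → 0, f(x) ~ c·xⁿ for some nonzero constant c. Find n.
3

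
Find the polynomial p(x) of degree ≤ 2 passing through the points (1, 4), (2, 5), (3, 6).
x + 3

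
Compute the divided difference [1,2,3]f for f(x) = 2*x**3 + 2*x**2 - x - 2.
14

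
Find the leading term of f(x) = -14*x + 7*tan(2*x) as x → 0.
56*x**3/3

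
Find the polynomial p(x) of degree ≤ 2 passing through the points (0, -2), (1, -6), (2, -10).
-4*x - 2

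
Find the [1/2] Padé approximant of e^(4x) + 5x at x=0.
(1787*x/219 + 1)/(-32*x**2/73 - 184*x/219 + 1)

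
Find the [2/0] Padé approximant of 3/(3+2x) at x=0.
4*x**2/9 - 2*x/3 + 1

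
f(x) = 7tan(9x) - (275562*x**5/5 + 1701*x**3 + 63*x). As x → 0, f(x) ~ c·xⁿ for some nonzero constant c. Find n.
7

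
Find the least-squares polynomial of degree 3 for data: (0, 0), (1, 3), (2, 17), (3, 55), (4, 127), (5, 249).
-1/14 + (167/84)x + (-6/7)x² + (25/12)x³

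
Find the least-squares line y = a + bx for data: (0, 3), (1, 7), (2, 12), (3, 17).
a = 27/10, b = 47/10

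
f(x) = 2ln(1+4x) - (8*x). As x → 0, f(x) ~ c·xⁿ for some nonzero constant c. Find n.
2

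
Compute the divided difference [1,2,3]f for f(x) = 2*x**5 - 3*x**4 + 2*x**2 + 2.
107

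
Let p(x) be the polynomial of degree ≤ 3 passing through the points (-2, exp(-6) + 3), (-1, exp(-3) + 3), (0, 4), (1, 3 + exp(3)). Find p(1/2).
(-5*exp(3) + 1 + (63 + 5*exp(3))*exp(6))*exp(-6)/16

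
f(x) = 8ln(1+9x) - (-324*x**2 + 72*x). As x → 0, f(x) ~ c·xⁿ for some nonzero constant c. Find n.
3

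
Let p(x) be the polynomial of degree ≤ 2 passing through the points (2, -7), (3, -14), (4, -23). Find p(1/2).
-1/4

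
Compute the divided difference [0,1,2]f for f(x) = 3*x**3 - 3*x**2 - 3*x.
6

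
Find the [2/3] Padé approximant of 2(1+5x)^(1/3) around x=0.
(175*x**2/9 + 40*x/3 + 2)/(-125*x**3/162 + 25*x**2/6 + 5*x + 1)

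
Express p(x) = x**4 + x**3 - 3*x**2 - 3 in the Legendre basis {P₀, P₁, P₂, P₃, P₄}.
(-19/5)P₀ + (3/5)P₁ + (-10/7)P₂ + (2/5)P₃ + (8/35)P₄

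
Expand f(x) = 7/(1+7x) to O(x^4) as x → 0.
7 - 49*x + 343*x**2 - 2401*x**3 + O(x**4)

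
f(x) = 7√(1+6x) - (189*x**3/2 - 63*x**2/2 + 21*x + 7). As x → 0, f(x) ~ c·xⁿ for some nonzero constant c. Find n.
4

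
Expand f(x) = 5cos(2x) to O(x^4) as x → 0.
5 - 10*x**2 + O(x**4)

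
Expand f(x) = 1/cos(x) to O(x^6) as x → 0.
1 + x**2/2 + 5*x**4/24 + O(x**6)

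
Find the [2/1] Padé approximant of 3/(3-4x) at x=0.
1/(1 - 4*x/3)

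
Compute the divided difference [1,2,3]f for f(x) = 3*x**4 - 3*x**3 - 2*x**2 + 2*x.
55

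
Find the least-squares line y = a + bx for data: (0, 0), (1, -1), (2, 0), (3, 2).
a = -4/5, b = 7/10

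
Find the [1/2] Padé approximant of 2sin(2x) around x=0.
4*x/(2*x**2/3 + 1)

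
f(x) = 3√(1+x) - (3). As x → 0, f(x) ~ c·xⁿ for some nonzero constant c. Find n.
1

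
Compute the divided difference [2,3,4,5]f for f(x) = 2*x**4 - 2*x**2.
28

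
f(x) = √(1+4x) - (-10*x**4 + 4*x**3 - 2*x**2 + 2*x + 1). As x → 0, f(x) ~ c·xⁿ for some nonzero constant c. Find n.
5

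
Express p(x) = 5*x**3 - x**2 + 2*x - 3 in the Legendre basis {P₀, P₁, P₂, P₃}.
(-10/3)P₀ + (5)P₁ + (-2/3)P₂ + (2)P₃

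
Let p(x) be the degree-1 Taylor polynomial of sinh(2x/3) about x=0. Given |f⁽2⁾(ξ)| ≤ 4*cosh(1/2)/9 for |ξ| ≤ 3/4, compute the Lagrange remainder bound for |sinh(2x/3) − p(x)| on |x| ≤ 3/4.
cosh(1/2)/8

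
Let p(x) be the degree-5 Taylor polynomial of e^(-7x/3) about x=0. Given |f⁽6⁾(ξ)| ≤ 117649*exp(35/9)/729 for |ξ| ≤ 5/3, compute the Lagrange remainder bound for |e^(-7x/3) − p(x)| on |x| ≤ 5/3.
367653125*exp(35/9)/76527504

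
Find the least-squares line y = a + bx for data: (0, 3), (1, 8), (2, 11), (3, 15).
a = 17/5, b = 39/10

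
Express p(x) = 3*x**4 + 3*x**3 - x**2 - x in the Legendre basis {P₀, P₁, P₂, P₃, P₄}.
(4/15)P₀ + (4/5)P₁ + (22/21)P₂ + (6/5)P₃ + (24/35)P₄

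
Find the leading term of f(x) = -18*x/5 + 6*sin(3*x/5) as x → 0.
-27*x**3/125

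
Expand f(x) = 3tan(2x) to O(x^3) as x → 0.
6*x + O(x**3)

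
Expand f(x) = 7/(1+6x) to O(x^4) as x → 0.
7 - 42*x + 252*x**2 - 1512*x**3 + O(x**4)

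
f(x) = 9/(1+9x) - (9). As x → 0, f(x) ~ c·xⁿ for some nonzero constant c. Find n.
1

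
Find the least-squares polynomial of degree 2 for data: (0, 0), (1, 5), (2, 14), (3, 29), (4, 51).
11/35 + (41/35)x + (20/7)x²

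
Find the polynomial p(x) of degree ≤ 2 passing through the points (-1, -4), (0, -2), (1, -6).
-3*x**2 - x - 2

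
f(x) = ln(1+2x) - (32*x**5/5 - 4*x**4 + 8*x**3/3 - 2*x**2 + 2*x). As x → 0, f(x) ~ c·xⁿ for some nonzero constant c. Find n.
6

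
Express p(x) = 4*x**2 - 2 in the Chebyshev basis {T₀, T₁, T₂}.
(2)T₂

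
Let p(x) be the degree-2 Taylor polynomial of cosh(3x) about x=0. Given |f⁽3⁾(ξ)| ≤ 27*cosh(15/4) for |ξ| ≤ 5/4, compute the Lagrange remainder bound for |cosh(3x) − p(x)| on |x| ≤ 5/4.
1125*cosh(15/4)/128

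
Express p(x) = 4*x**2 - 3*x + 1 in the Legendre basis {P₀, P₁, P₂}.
(7/3)P₀ + (-3)P₁ + (8/3)P₂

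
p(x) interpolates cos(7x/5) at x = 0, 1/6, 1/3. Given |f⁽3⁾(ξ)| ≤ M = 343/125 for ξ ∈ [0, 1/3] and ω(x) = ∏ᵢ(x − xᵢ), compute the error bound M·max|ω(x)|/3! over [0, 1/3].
343*sqrt(3)/729000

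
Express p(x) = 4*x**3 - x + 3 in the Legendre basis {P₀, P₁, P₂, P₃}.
(3)P₀ + (7/5)P₁ + (8/5)P₃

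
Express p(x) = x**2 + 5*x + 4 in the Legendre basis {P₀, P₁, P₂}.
(13/3)P₀ + (5)P₁ + (2/3)P₂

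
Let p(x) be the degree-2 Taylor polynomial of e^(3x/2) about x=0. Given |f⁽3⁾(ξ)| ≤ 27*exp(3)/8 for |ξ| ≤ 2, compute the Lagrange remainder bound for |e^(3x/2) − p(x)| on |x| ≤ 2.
9*exp(3)/2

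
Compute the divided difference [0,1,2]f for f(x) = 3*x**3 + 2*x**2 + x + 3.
11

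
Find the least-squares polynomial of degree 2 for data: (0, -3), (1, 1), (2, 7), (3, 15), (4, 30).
-18/7 + (8/7)x + (12/7)x²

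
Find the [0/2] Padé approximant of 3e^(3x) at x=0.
3/(9*x**2/2 - 3*x + 1)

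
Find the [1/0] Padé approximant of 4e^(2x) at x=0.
8*x + 4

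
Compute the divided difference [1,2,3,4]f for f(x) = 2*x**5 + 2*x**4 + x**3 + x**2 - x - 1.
151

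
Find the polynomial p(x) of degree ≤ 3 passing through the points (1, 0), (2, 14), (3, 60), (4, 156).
3*x**3 - 2*x**2 - x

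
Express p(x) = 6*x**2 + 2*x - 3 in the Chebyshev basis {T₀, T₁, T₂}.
(2)T₁ + (3)T₂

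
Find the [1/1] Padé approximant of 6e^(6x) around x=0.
(18*x + 6)/(1 - 3*x)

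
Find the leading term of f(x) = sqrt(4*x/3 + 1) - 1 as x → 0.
2*x/3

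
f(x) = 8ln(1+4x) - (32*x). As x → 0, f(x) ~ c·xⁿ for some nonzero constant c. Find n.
2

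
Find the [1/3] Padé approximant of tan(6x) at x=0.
6*x/(1 - 12*x**2)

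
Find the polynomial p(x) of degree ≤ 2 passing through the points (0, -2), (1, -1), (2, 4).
2*x**2 - x - 2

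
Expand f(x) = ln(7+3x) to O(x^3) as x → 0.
log(7) + 3*x/7 - 9*x**2/98 + O(x**3)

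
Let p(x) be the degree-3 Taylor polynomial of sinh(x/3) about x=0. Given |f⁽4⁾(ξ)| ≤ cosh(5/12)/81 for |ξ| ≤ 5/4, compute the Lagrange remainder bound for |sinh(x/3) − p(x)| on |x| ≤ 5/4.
625*cosh(5/12)/497664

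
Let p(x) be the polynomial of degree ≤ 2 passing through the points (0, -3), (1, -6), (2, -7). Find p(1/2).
-19/4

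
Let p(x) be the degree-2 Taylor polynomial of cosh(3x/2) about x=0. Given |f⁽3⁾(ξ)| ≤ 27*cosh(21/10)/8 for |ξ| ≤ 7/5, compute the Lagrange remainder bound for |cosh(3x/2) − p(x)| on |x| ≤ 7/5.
3087*cosh(21/10)/2000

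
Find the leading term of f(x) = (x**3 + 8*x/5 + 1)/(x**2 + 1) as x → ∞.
x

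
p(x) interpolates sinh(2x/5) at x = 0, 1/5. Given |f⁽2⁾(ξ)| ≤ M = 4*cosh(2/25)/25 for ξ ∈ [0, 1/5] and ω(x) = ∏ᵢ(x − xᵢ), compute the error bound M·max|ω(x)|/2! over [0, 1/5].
cosh(2/25)/1250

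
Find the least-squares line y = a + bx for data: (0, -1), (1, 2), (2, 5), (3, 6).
a = -3/5, b = 12/5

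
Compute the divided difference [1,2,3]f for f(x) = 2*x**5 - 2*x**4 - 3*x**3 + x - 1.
112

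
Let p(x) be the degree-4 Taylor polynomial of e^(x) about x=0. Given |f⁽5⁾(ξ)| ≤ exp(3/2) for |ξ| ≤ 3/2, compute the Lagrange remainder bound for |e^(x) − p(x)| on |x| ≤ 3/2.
81*exp(3/2)/1280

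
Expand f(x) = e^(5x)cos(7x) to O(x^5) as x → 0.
1 + 5*x - 12*x**2 - 305*x**3/3 - 1081*x**4/6 + O(x**5)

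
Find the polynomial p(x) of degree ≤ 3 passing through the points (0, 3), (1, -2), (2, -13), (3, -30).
-3*x**2 - 2*x + 3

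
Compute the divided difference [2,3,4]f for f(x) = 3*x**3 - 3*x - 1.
27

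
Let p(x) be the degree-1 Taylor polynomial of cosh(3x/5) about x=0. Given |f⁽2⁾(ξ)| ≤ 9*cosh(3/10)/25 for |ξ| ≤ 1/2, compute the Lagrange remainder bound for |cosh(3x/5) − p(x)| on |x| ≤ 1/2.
9*cosh(3/10)/200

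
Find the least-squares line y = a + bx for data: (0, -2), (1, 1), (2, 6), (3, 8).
a = -2, b = 7/2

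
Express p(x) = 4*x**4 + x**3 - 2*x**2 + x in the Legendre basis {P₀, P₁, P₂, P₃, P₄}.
(2/15)P₀ + (8/5)P₁ + (20/21)P₂ + (2/5)P₃ + (32/35)P₄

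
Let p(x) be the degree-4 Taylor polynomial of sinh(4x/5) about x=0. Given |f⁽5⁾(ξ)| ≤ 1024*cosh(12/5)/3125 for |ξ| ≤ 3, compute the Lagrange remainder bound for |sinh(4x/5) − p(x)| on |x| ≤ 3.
10368*cosh(12/5)/15625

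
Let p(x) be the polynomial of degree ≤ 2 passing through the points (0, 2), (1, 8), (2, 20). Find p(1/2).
17/4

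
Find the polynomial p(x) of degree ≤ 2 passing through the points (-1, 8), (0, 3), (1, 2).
2*x**2 - 3*x + 3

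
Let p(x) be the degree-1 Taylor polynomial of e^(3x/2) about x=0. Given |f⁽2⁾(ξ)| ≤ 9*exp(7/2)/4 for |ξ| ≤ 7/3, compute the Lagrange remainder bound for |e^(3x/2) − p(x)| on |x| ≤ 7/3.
49*exp(7/2)/8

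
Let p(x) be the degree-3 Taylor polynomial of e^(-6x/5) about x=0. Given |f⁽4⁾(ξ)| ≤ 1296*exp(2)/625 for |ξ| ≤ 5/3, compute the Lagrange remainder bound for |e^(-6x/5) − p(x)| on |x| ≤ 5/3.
2*exp(2)/3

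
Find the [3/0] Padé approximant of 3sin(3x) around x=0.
-27*x**3/2 + 9*x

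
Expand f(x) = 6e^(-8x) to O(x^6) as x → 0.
6 - 48*x + 192*x**2 - 512*x**3 + 1024*x**4 - 8192*x**5/5 + O(x**6)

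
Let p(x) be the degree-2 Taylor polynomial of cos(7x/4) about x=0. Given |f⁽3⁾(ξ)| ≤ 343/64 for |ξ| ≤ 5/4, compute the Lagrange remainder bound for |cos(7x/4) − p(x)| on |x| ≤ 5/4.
42875/24576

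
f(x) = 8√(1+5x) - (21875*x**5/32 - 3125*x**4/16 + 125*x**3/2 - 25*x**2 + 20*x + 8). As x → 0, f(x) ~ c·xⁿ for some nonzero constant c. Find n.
6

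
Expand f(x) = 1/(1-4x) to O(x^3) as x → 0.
1 + 4*x + 16*x**2 + O(x**3)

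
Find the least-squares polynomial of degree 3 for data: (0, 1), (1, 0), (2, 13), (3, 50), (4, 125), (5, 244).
23/21 + (-307/63)x + (38/21)x² + (16/9)x³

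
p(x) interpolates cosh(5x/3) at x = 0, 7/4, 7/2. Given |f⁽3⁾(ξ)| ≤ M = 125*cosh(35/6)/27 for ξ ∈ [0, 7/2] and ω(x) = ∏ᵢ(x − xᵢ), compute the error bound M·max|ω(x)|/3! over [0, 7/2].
42875*sqrt(3)*cosh(35/6)/46656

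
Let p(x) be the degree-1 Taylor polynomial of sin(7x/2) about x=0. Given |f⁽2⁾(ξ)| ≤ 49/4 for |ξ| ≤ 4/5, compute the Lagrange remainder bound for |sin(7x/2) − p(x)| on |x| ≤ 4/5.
98/25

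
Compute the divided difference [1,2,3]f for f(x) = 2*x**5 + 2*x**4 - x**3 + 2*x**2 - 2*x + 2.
226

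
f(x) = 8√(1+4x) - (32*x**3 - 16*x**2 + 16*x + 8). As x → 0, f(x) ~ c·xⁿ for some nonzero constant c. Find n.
4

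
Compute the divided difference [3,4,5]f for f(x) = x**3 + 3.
12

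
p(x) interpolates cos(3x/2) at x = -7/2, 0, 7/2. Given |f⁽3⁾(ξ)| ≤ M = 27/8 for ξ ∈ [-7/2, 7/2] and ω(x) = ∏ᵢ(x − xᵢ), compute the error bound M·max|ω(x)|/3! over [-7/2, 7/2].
343*sqrt(3)/64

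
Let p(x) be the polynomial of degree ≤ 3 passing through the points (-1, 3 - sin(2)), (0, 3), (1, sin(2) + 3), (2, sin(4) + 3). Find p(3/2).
5*sin(4)/16 + 7*sin(2)/8 + 3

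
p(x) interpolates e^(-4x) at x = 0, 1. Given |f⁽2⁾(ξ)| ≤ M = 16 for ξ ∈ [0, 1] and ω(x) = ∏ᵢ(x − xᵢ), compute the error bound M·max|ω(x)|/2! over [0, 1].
2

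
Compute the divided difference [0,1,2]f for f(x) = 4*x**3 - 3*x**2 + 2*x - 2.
9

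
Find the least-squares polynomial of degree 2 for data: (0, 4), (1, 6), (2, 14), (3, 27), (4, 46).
139/35 + (-9/14)x + (39/14)x²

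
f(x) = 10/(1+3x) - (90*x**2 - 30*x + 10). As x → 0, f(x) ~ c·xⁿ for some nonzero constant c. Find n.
3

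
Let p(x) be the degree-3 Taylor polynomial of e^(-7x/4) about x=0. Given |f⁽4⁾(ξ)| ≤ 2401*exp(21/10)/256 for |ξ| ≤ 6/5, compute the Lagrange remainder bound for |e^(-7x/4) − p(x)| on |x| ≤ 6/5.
64827*exp(21/10)/80000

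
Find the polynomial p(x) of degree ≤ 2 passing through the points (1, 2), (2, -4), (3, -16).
-3*x**2 + 3*x + 2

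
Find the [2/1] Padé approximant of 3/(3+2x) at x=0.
1/(2*x/3 + 1)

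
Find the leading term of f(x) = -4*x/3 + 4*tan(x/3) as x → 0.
4*x**3/81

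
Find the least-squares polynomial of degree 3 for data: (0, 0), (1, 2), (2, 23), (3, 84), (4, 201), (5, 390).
25/126 + (-2683/756)x + (229/126)x² + (313/108)x³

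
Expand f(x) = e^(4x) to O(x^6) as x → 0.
1 + 4*x + 8*x**2 + 32*x**3/3 + 32*x**4/3 + 128*x**5/15 + O(x**6)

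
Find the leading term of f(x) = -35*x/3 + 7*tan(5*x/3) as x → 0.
875*x**3/81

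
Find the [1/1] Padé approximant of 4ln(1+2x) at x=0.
8*x/(x + 1)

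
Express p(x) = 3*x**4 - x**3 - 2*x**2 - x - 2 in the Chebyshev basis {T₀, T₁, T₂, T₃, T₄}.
(-15/8)T₀ + (-7/4)T₁ + (1/2)T₂ + (-1/4)T₃ + (3/8)T₄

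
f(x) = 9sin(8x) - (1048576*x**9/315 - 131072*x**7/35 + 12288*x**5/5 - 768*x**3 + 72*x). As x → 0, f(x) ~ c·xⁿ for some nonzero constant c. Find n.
11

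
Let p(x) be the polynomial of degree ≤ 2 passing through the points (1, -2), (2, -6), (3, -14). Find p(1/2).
-3/2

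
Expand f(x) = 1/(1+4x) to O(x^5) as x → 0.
1 - 4*x + 16*x**2 - 64*x**3 + 256*x**4 + O(x**5)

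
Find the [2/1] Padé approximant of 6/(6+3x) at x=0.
1/(x/2 + 1)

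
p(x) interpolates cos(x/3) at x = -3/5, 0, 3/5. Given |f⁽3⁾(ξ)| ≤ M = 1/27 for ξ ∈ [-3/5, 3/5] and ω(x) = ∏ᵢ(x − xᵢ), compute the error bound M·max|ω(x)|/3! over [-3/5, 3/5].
sqrt(3)/3375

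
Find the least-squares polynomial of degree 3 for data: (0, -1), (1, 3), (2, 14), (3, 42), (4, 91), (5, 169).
-8/9 + (283/189)x + (107/126)x² + (61/54)x³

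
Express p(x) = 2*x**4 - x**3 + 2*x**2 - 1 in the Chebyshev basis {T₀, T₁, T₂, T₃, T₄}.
(3/4)T₀ + (-3/4)T₁ + (2)T₂ + (-1/4)T₃ + (1/4)T₄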